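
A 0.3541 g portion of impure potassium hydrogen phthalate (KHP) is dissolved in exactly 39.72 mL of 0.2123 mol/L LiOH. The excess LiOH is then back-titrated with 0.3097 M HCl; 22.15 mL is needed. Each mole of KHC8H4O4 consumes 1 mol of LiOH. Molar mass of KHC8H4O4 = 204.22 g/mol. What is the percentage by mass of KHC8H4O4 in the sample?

Total n(LiOH) added = 0.2123 x 0.03972 = 0.008433 mol.
n(HCl) used = 0.3097 x 0.02215 = 0.006860 mol, which equals the excess n(LiOH).
So n(LiOH) consumed by the sample = 0.008433 - 0.006860 = 0.001573 mol.
n(KHC8H4O4) = 0.001573 / 1 = 0.001573 mol.
mass KHC8H4O4 = 0.001573 x 204.22 = 0.3212 g, so %KHC8H4O4 = 0.3212/0.3541 x 100 = 90.7%.

90.7%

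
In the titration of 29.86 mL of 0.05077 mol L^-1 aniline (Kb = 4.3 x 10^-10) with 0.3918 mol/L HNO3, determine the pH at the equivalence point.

2.99

n(C6H5NH2) = 0.05077 x 0.02986 = 0.001516 mol; V(HNO3) at equivalence = 0.001516/0.3918 = 0.003869 L.
At equivalence the base is fully converted to C6H5NH3+; total volume = 0.03373 L, so [C6H5NH3+] = 0.001516/0.03373 = 0.04495 M.
Ka(C6H5NH3+) = Kw/Kb = 1.0e-14 / 4.3 x 10^-10 = 2.33e-5.
[H^+] = sqrt(Ka x [C6H5NH3+]) = sqrt(2.33e-5 x 0.04495) = 0.00102 M.
pH = -log(0.00102) = 2.99.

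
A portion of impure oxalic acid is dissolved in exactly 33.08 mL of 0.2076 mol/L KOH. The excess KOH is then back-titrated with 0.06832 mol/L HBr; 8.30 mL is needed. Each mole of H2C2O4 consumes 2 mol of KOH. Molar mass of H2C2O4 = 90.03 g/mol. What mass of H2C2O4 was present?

Total n(KOH) added = 0.2076 x 0.03308 = 0.006867 mol.
n(HBr) used = 0.06832 x 0.008300 = 0.0005671 mol, which equals the excess n(KOH).
So n(KOH) consumed by the sample = 0.006867 - 0.0005671 = 0.006300 mol.
n(H2C2O4) = 0.006300 / 2 = 0.003150 mol.
mass = 0.003150 mol x 90.03 g/mol = 0.284 g.

0.284 g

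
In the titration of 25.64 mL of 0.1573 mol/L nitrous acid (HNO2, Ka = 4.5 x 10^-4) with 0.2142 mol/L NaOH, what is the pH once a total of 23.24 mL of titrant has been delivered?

12.29

n(acid) = 0.1573 x 0.02564 = 0.004033 mol; n(NaOH) added = 0.2142 x 0.02324 = 0.004978 mol.
Base is in excess by 0.004978 - 0.004033 = 0.0009448 mol in a total volume of 0.04888 L.
[OH^-] = 0.0009448/0.04888 = 0.01933 M, so pOH = 1.71 and pH = 14.00 - 1.71 = 12.29.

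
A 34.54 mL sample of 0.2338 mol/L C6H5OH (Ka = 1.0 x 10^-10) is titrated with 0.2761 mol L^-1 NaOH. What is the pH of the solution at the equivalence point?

n(C6H5OH) = 0.2338 x 0.03454 = 0.008075 mol; V(NaOH) at equivalence = 0.008075/0.2761 = 0.02925 L.
At equivalence all the acid is converted to C6H5O-; total volume = 0.03454 + 0.02925 = 0.06379 L, so [C6H5O-] = 0.008075/0.06379 = 0.1266 M.
Kb = Kw/Ka = 1.0e-14 / 1.0 x 10^-10 = 0.000100.
[OH^-] = sqrt(Kb x [C6H5O-]) = sqrt(0.000100 x 0.1266) = 0.00356 M.
pOH = 2.45, so pH = 14.00 - 2.45 = 11.55.

11.55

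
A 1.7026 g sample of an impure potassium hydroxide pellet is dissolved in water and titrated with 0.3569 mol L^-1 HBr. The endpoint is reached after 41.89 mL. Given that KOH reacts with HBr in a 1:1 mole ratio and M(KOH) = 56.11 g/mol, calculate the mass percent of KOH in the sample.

49.3%

n(HBr) = 0.3569 x 0.04189 = 0.01495 mol.
n(KOH) = 0.01495 / 1 = 0.01495 mol.
mass of KOH = 0.01495 x 56.11 = 0.8389 g.
% purity = 0.8389 / 1.7026 x 100 = 49.3%.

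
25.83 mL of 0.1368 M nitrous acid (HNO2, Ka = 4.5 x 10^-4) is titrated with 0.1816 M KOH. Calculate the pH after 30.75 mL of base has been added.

12.56

n(acid) = 0.1368 x 0.02583 = 0.003534 mol; n(KOH) added = 0.1816 x 0.03075 = 0.005584 mol.
Base is in excess by 0.005584 - 0.003534 = 0.002051 mol in a total volume of 0.05658 L.
[OH^-] = 0.002051/0.05658 = 0.03624 M, so pOH = 1.44 and pH = 14.00 - 1.44 = 12.56.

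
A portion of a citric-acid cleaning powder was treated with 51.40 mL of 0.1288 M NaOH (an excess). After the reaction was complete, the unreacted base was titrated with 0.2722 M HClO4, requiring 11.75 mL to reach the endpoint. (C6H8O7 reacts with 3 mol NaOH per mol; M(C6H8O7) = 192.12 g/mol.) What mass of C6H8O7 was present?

0.219 g

Total n(NaOH) added = 0.1288 x 0.05140 = 0.006620 mol.
n(HClO4) used = 0.2722 x 0.01175 = 0.003198 mol, which equals the excess n(NaOH).
So n(NaOH) consumed by the sample = 0.006620 - 0.003198 = 0.003422 mol.
n(C6H8O7) = 0.003422 / 3 = 0.001141 mol.
mass = 0.001141 mol x 192.12 g/mol = 0.219 g.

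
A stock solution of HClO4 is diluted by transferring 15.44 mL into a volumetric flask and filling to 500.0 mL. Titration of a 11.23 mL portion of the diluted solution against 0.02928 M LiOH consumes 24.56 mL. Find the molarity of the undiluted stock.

2.07 M

n(LiOH) = 0.02928 x 0.02456 = 0.0007191 mol.
n(HClO4) in the aliquot = 0.0007191 mol.
[diluted HClO4] = 0.0007191 / 0.01123 = 0.06404 M.
Dilution factor = 500.0/15.44 = 32.38, so [stock] = 0.06404 x 32.38 = 2.07 M.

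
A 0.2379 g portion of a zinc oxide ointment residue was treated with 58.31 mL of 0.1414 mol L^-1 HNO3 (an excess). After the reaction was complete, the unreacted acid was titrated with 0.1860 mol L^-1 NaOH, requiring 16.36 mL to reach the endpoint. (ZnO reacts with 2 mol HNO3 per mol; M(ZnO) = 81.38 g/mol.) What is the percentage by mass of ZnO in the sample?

89.0%

Total n(HNO3) added = 0.1414 x 0.05831 = 0.008245 mol.
n(NaOH) used = 0.1860 x 0.01636 = 0.003043 mol, which equals the excess n(HNO3).
So n(HNO3) consumed by the sample = 0.008245 - 0.003043 = 0.005202 mol.
n(ZnO) = 0.005202 / 2 = 0.002601 mol.
mass ZnO = 0.002601 x 81.38 = 0.2117 g, so %ZnO = 0.2117/0.2379 x 100 = 89.0%.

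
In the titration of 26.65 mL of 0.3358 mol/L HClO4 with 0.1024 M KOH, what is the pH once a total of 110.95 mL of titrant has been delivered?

n(acid) = 0.3358 x 0.02665 = 0.008949 mol; n(KOH) added = 0.1024 x 0.1110 = 0.01136 mol.
Base is in excess by 0.01136 - 0.008949 = 0.002412 mol in a total volume of 0.1376 L.
[OH^-] = 0.002412/0.1376 = 0.01753 M, so pOH = 1.76 and pH = 14.00 - 1.76 = 12.24.

12.24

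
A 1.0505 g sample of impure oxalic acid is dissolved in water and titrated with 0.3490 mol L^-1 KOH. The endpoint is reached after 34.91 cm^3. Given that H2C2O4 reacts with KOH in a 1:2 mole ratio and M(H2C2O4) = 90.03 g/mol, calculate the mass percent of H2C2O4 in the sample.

n(KOH) = 0.3490 x 0.03491 = 0.01218 mol.
n(H2C2O4) = 0.01218 / 2 = 0.006092 mol.
mass of H2C2O4 = 0.006092 x 90.03 = 0.5484 g.
% purity = 0.5484 / 1.0505 x 100 = 52.2%.

52.2%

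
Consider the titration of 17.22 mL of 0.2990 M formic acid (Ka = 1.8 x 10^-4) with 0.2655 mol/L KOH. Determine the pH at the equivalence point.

n(HCOOH) = 0.2990 x 0.01722 = 0.005149 mol; V(KOH) at equivalence = 0.005149/0.2655 = 0.01939 L.
At equivalence all the acid is converted to HCOO-; total volume = 0.01722 + 0.01939 = 0.03661 L, so [HCOO-] = 0.005149/0.03661 = 0.1406 M.
Kb = Kw/Ka = 1.0e-14 / 1.8 x 10^-4 = 5.56e-11.
[OH^-] = sqrt(Kb x [HCOO-]) = sqrt(5.56e-11 x 0.1406) = 2.80e-6 M.
pOH = 5.55, so pH = 14.00 - 5.55 = 8.45.

8.45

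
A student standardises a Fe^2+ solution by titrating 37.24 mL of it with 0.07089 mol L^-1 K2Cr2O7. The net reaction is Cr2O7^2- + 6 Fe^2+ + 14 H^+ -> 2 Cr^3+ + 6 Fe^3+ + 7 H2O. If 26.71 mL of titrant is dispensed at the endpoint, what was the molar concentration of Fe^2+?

n(K2Cr2O7) = 0.07089 x 0.02671 = 0.001893 mol.
From the balanced equation, 1 mol K2Cr2O7 reacts with 6 mol Fe^2+, so n(Fe^2+) = 0.001893 x 6/1 = 0.01136 mol.
[Fe^2+] = 0.01136 / 0.03724 L = 0.305 M.

0.305 M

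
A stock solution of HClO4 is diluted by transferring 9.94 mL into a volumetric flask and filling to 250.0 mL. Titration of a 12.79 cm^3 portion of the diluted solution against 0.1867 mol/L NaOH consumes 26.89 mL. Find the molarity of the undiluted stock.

n(NaOH) = 0.1867 x 0.02689 = 0.005020 mol.
n(HClO4) in the aliquot = 0.005020 mol.
[diluted HClO4] = 0.005020 / 0.01279 = 0.3925 M.
Dilution factor = 250.0/9.940 = 25.15, so [stock] = 0.3925 x 25.15 = 9.87 M.

9.87 M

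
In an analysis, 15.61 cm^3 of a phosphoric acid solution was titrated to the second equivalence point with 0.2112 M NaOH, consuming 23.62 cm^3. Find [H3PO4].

n(NaOH) = 0.2112 x 0.02362 = 0.004989 mol.
At the second equivalence point, 2 mol OH^- react per mol H3PO4, so n(H3PO4) = 0.004989 / 2 = 0.002494 mol.
[H3PO4] = 0.002494 / 0.01561 L = 0.160 M.

0.160 M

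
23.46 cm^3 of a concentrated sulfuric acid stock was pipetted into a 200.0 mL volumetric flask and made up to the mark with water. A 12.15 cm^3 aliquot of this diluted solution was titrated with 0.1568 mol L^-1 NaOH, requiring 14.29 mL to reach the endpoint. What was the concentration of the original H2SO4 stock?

n(NaOH) = 0.1568 x 0.01429 = 0.002241 mol.
n(H2SO4) in the aliquot = 0.002241 x 1/2 = 0.001120 mol.
[diluted H2SO4] = 0.001120 / 0.01215 = 0.09221 M.
Dilution factor = 200.0/23.46 = 8.525, so [stock] = 0.09221 x 8.525 = 0.786 M.

0.786 M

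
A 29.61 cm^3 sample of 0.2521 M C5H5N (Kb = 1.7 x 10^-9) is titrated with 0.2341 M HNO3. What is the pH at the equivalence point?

n(C5H5N) = 0.2521 x 0.02961 = 0.007465 mol; V(HNO3) at equivalence = 0.007465/0.2341 = 0.03189 L.
At equivalence the base is fully converted to C5H5NH+; total volume = 0.06150 L, so [C5H5NH+] = 0.007465/0.06150 = 0.1214 M.
Ka(C5H5NH+) = Kw/Kb = 1.0e-14 / 1.7 x 10^-9 = 5.88e-6.
[H^+] = sqrt(Ka x [C5H5NH+]) = sqrt(5.88e-6 x 0.1214) = 0.000845 M.
pH = -log(0.000845) = 3.07.

3.07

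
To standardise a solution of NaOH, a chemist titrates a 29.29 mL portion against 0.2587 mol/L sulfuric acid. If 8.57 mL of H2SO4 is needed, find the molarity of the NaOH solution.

0.151 M

n(H2SO4) delivered = 0.2587 x 0.008570 = 0.002217 mol.
The reaction is 2 NaOH + 1 H2SO4, so n(NaOH) = 0.002217 x 2/1 = 0.004434 mol.
[NaOH] = 0.004434 mol / 0.02929 L = 0.151 M.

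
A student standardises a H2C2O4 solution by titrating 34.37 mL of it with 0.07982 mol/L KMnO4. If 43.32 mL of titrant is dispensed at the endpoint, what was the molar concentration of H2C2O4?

n(KMnO4) = 0.07982 x 0.04332 = 0.003458 mol.
From the balanced equation, 2 mol KMnO4 reacts with 5 mol H2C2O4, so n(H2C2O4) = 0.003458 x 5/2 = 0.008645 mol.
[H2C2O4] = 0.008645 / 0.03437 L = 0.252 M.

0.252 M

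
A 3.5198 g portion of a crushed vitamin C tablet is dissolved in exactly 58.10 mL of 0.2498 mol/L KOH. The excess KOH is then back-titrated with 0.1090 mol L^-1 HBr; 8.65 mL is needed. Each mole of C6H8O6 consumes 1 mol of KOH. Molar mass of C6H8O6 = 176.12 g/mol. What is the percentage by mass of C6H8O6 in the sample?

Total n(KOH) added = 0.2498 x 0.05810 = 0.01451 mol.
n(HBr) used = 0.1090 x 0.008650 = 0.0009429 mol, which equals the excess n(KOH).
So n(KOH) consumed by the sample = 0.01451 - 0.0009429 = 0.01357 mol.
n(C6H8O6) = 0.01357 / 1 = 0.01357 mol.
mass C6H8O6 = 0.01357 x 176.12 = 2.390 g, so %C6H8O6 = 2.390/3.5198 x 100 = 67.9%.

67.9%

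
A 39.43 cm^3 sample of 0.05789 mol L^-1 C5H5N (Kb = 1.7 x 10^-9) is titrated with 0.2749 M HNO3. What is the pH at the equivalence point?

3.28

n(C5H5N) = 0.05789 x 0.03943 = 0.002283 mol; V(HNO3) at equivalence = 0.002283/0.2749 = 0.008303 L.
At equivalence the base is fully converted to C5H5NH+; total volume = 0.04773 L, so [C5H5NH+] = 0.002283/0.04773 = 0.04782 M.
Ka(C5H5NH+) = Kw/Kb = 1.0e-14 / 1.7 x 10^-9 = 5.88e-6.
[H^+] = sqrt(Ka x [C5H5NH+]) = sqrt(5.88e-6 x 0.04782) = 0.000530 M.
pH = -log(0.000530) = 3.28.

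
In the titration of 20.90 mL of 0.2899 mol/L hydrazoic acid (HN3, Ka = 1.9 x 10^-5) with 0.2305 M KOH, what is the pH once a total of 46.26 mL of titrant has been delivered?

n(acid) = 0.2899 x 0.02090 = 0.006059 mol; n(KOH) added = 0.2305 x 0.04626 = 0.01066 mol.
Base is in excess by 0.01066 - 0.006059 = 0.004604 mol in a total volume of 0.06716 L.
[OH^-] = 0.004604/0.06716 = 0.06855 M, so pOH = 1.16 and pH = 14.00 - 1.16 = 12.84.

12.84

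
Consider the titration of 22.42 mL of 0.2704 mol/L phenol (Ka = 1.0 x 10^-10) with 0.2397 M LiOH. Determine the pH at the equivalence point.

11.55

n(C6H5OH) = 0.2704 x 0.02242 = 0.006062 mol; V(LiOH) at equivalence = 0.006062/0.2397 = 0.02529 L.
At equivalence all the acid is converted to C6H5O-; total volume = 0.02242 + 0.02529 = 0.04771 L, so [C6H5O-] = 0.006062/0.04771 = 0.1271 M.
Kb = Kw/Ka = 1.0e-14 / 1.0 x 10^-10 = 0.000100.
[OH^-] = sqrt(Kb x [C6H5O-]) = sqrt(0.000100 x 0.1271) = 0.00356 M.
pOH = 2.45, so pH = 14.00 - 2.45 = 11.55.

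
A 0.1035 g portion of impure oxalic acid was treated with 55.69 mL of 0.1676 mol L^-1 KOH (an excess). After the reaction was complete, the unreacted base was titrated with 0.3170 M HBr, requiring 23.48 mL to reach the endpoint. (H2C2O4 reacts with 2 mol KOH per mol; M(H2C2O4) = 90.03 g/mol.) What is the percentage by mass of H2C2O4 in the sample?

82.2%

Total n(KOH) added = 0.1676 x 0.05569 = 0.009334 mol.
n(HBr) used = 0.3170 x 0.02348 = 0.007443 mol, which equals the excess n(KOH).
So n(KOH) consumed by the sample = 0.009334 - 0.007443 = 0.001890 mol.
n(H2C2O4) = 0.001890 / 2 = 0.0009452 mol.
mass H2C2O4 = 0.0009452 x 90.03 = 0.08510 g, so %H2C2O4 = 0.08510/0.1035 x 100 = 82.2%.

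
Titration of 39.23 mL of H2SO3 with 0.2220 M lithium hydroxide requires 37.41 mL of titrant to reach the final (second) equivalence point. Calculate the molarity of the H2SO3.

n(LiOH) = 0.2220 x 0.03741 = 0.008305 mol.
At the final (second) equivalence point, 2 mol OH^- react per mol H2SO3, so n(H2SO3) = 0.008305 / 2 = 0.004153 mol.
[H2SO3] = 0.004153 / 0.03923 L = 0.106 M.

0.106 M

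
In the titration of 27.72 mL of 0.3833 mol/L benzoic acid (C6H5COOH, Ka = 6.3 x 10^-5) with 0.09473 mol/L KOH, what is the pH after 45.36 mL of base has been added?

Initial n(C6H5COOH) = 0.3833 x 0.02772 = 0.01063 mol.
n(KOH) added = 0.09473 x 0.04536 = 0.004297 mol, converting that many moles of C6H5COOH to C6H5COO-.
Remaining n(C6H5COOH) = 0.006328 mol; n(C6H5COO-) = 0.004297 mol.
By Henderson-Hasselbalch, pH = pKa + log([A^-]/[HA]) = 4.20 + log(0.004297/0.006328) = 4.20 + (-0.17) = 4.03.

4.03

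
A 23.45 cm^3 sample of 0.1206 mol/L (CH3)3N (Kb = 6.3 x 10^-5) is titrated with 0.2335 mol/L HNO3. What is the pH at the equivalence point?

n((CH3)3N) = 0.1206 x 0.02345 = 0.002828 mol; V(HNO3) at equivalence = 0.002828/0.2335 = 0.01211 L.
At equivalence the base is fully converted to (CH3)3NH+; total volume = 0.03556 L, so [(CH3)3NH+] = 0.002828/0.03556 = 0.07953 M.
Ka((CH3)3NH+) = Kw/Kb = 1.0e-14 / 6.3 x 10^-5 = 1.59e-10.
[H^+] = sqrt(Ka x [(CH3)3NH+]) = sqrt(1.59e-10 x 0.07953) = 3.55e-6 M.
pH = -log(3.55e-6) = 5.45.

5.45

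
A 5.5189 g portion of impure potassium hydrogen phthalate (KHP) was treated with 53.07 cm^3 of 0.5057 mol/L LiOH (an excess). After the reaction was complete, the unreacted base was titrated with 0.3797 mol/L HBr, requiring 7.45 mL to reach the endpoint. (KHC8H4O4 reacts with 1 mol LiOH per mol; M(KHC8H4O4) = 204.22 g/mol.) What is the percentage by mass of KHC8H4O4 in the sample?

Total n(LiOH) added = 0.5057 x 0.05307 = 0.02684 mol.
n(HBr) used = 0.3797 x 0.007450 = 0.002829 mol, which equals the excess n(LiOH).
So n(LiOH) consumed by the sample = 0.02684 - 0.002829 = 0.02401 mol.
n(KHC8H4O4) = 0.02401 / 1 = 0.02401 mol.
mass KHC8H4O4 = 0.02401 x 204.22 = 4.903 g, so %KHC8H4O4 = 4.903/5.5189 x 100 = 88.8%.

88.8%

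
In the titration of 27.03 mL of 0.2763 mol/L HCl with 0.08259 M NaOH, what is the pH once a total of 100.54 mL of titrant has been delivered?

11.82

n(acid) = 0.2763 x 0.02703 = 0.007468 mol; n(NaOH) added = 0.08259 x 0.1005 = 0.008304 mol.
Base is in excess by 0.008304 - 0.007468 = 0.0008352 mol in a total volume of 0.1276 L.
[OH^-] = 0.0008352/0.1276 = 0.006547 M, so pOH = 2.18 and pH = 14.00 - 2.18 = 11.82.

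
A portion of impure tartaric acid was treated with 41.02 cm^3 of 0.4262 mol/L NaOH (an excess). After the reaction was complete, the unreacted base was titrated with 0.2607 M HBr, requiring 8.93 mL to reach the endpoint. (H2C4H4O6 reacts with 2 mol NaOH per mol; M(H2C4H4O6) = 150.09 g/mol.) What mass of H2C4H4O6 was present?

Total n(NaOH) added = 0.4262 x 0.04102 = 0.01748 mol.
n(HBr) used = 0.2607 x 0.008930 = 0.002328 mol, which equals the excess n(NaOH).
So n(NaOH) consumed by the sample = 0.01748 - 0.002328 = 0.01515 mol.
n(H2C4H4O6) = 0.01515 / 2 = 0.007577 mol.
mass = 0.007577 mol x 150.09 g/mol = 1.14 g.

1.14 g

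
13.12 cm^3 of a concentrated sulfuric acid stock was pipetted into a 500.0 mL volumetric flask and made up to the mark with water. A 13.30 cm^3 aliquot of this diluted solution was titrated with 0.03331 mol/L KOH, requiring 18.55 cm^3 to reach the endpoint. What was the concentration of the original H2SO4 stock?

n(KOH) = 0.03331 x 0.01855 = 0.0006179 mol.
n(H2SO4) in the aliquot = 0.0006179 x 1/2 = 0.0003090 mol.
[diluted H2SO4] = 0.0003090 / 0.01330 = 0.02323 M.
Dilution factor = 500.0/13.12 = 38.11, so [stock] = 0.02323 x 38.11 = 0.885 M.

0.885 M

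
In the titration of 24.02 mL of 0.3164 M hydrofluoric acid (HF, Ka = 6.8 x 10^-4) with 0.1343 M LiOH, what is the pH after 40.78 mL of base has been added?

3.58

Initial n(HF) = 0.3164 x 0.02402 = 0.007600 mol.
n(LiOH) added = 0.1343 x 0.04078 = 0.005477 mol, converting that many moles of HF to F-.
Remaining n(HF) = 0.002123 mol; n(F-) = 0.005477 mol.
By Henderson-Hasselbalch, pH = pKa + log([A^-]/[HA]) = 3.17 + log(0.005477/0.002123) = 3.17 + (+0.41) = 3.58.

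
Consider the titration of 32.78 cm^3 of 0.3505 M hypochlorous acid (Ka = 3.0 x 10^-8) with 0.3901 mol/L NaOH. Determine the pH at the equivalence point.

10.39

n(HClO) = 0.3505 x 0.03278 = 0.01149 mol; V(NaOH) at equivalence = 0.01149/0.3901 = 0.02945 L.
At equivalence all the acid is converted to ClO-; total volume = 0.03278 + 0.02945 = 0.06223 L, so [ClO-] = 0.01149/0.06223 = 0.1846 M.
Kb = Kw/Ka = 1.0e-14 / 3.0 x 10^-8 = 3.33e-7.
[OH^-] = sqrt(Kb x [ClO-]) = sqrt(3.33e-7 x 0.1846) = 0.000248 M.
pOH = 3.61, so pH = 14.00 - 3.61 = 10.39.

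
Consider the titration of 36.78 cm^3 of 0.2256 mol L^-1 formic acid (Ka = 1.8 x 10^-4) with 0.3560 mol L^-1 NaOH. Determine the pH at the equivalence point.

n(HCOOH) = 0.2256 x 0.03678 = 0.008298 mol; V(NaOH) at equivalence = 0.008298/0.3560 = 0.02331 L.
At equivalence all the acid is converted to HCOO-; total volume = 0.03678 + 0.02331 = 0.06009 L, so [HCOO-] = 0.008298/0.06009 = 0.1381 M.
Kb = Kw/Ka = 1.0e-14 / 1.8 x 10^-4 = 5.56e-11.
[OH^-] = sqrt(Kb x [HCOO-]) = sqrt(5.56e-11 x 0.1381) = 2.77e-6 M.
pOH = 5.56, so pH = 14.00 - 5.56 = 8.44.

8.44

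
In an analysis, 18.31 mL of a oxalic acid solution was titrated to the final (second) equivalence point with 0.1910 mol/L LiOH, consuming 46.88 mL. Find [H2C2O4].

0.245 M

n(LiOH) = 0.1910 x 0.04688 = 0.008954 mol.
At the final (second) equivalence point, 2 mol OH^- react per mol H2C2O4, so n(H2C2O4) = 0.008954 / 2 = 0.004477 mol.
[H2C2O4] = 0.004477 / 0.01831 L = 0.245 M.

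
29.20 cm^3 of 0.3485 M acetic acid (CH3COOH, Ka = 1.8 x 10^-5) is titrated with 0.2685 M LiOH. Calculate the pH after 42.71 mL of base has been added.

12.25

n(acid) = 0.3485 x 0.02920 = 0.01018 mol; n(LiOH) added = 0.2685 x 0.04271 = 0.01147 mol.
Base is in excess by 0.01147 - 0.01018 = 0.001291 mol in a total volume of 0.07191 L.
[OH^-] = 0.001291/0.07191 = 0.01796 M, so pOH = 1.75 and pH = 14.00 - 1.75 = 12.25.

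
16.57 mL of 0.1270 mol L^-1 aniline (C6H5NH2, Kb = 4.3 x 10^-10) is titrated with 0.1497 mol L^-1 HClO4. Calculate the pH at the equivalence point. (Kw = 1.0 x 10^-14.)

2.90

n(C6H5NH2) = 0.1270 x 0.01657 = 0.002104 mol; V(HClO4) at equivalence = 0.002104/0.1497 = 0.01406 L.
At equivalence the base is fully converted to C6H5NH3+; total volume = 0.03063 L, so [C6H5NH3+] = 0.002104/0.03063 = 0.06871 M.
Ka(C6H5NH3+) = Kw/Kb = 1.0e-14 / 4.3 x 10^-10 = 2.33e-5.
[H^+] = sqrt(Ka x [C6H5NH3+]) = sqrt(2.33e-5 x 0.06871) = 0.00126 M.
pH = -log(0.00126) = 2.90.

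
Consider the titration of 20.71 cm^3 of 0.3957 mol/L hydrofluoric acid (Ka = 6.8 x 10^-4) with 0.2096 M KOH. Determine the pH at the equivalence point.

n(HF) = 0.3957 x 0.02071 = 0.008195 mol; V(KOH) at equivalence = 0.008195/0.2096 = 0.03910 L.
At equivalence all the acid is converted to F-; total volume = 0.02071 + 0.03910 = 0.05981 L, so [F-] = 0.008195/0.05981 = 0.1370 M.
Kb = Kw/Ka = 1.0e-14 / 6.8 x 10^-4 = 1.47e-11.
[OH^-] = sqrt(Kb x [F-]) = sqrt(1.47e-11 x 0.1370) = 1.42e-6 M.
pOH = 5.85, so pH = 14.00 - 5.85 = 8.15.

8.15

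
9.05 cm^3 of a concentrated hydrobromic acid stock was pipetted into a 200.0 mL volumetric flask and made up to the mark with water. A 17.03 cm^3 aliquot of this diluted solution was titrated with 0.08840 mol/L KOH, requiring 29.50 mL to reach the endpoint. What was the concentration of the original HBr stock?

n(KOH) = 0.08840 x 0.02950 = 0.002608 mol.
n(HBr) in the aliquot = 0.002608 mol.
[diluted HBr] = 0.002608 / 0.01703 = 0.1531 M.
Dilution factor = 200.0/9.050 = 22.10, so [stock] = 0.1531 x 22.10 = 3.38 M.

3.38 M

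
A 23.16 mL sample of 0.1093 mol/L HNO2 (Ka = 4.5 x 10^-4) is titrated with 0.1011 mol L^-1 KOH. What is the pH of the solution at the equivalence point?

n(HNO2) = 0.1093 x 0.02316 = 0.002531 mol; V(KOH) at equivalence = 0.002531/0.1011 = 0.02504 L.
At equivalence all the acid is converted to NO2-; total volume = 0.02316 + 0.02504 = 0.04820 L, so [NO2-] = 0.002531/0.04820 = 0.05252 M.
Kb = Kw/Ka = 1.0e-14 / 4.5 x 10^-4 = 2.22e-11.
[OH^-] = sqrt(Kb x [NO2-]) = sqrt(2.22e-11 x 0.05252) = 1.08e-6 M.
pOH = 5.97, so pH = 14.00 - 5.97 = 8.03.

8.03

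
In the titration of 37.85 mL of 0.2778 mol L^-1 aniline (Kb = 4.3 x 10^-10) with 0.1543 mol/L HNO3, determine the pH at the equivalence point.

n(C6H5NH2) = 0.2778 x 0.03785 = 0.01051 mol; V(HNO3) at equivalence = 0.01051/0.1543 = 0.06814 L.
At equivalence the base is fully converted to C6H5NH3+; total volume = 0.1060 L, so [C6H5NH3+] = 0.01051/0.1060 = 0.09920 M.
Ka(C6H5NH3+) = Kw/Kb = 1.0e-14 / 4.3 x 10^-10 = 2.33e-5.
[H^+] = sqrt(Ka x [C6H5NH3+]) = sqrt(2.33e-5 x 0.09920) = 0.00152 M.
pH = -log(0.00152) = 2.82.

2.82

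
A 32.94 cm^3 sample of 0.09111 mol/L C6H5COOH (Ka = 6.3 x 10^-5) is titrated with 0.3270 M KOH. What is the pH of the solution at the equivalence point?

8.53

n(C6H5COOH) = 0.09111 x 0.03294 = 0.003001 mol; V(KOH) at equivalence = 0.003001/0.3270 = 0.009178 L.
At equivalence all the acid is converted to C6H5COO-; total volume = 0.03294 + 0.009178 = 0.04212 L, so [C6H5COO-] = 0.003001/0.04212 = 0.07126 M.
Kb = Kw/Ka = 1.0e-14 / 6.3 x 10^-5 = 1.59e-10.
[OH^-] = sqrt(Kb x [C6H5COO-]) = sqrt(1.59e-10 x 0.07126) = 3.36e-6 M.
pOH = 5.47, so pH = 14.00 - 5.47 = 8.53.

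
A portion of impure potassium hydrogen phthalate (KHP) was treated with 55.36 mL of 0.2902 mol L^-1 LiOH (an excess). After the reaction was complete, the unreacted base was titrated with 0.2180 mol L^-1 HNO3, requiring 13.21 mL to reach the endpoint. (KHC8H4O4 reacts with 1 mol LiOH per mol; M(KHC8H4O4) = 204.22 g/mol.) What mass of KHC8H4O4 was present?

Total n(LiOH) added = 0.2902 x 0.05536 = 0.01607 mol.
n(HNO3) used = 0.2180 x 0.01321 = 0.002880 mol, which equals the excess n(LiOH).
So n(LiOH) consumed by the sample = 0.01607 - 0.002880 = 0.01319 mol.
n(KHC8H4O4) = 0.01319 / 1 = 0.01319 mol.
mass = 0.01319 mol x 204.22 g/mol = 2.69 g.

2.69 g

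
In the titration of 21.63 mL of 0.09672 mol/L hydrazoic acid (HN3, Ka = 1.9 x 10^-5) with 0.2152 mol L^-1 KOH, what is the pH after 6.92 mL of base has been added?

5.11

Initial n(HN3) = 0.09672 x 0.02163 = 0.002092 mol.
n(KOH) added = 0.2152 x 0.006920 = 0.001489 mol, converting that many moles of HN3 to N3-.
Remaining n(HN3) = 0.0006029 mol; n(N3-) = 0.001489 mol.
By Henderson-Hasselbalch, pH = pKa + log([A^-]/[HA]) = 4.72 + log(0.001489/0.0006029) = 4.72 + (+0.39) = 5.11.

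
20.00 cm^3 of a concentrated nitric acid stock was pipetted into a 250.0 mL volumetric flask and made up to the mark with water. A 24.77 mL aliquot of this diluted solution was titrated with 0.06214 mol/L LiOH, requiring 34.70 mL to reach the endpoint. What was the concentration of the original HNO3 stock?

n(LiOH) = 0.06214 x 0.03470 = 0.002156 mol.
n(HNO3) in the aliquot = 0.002156 mol.
[diluted HNO3] = 0.002156 / 0.02477 = 0.08705 M.
Dilution factor = 250.0/20.00 = 12.50, so [stock] = 0.08705 x 12.50 = 1.09 M.

1.09 M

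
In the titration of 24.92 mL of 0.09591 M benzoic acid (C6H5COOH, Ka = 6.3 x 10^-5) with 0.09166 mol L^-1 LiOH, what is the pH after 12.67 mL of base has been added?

4.18

Initial n(C6H5COOH) = 0.09591 x 0.02492 = 0.002390 mol.
n(LiOH) added = 0.09166 x 0.01267 = 0.001161 mol, converting that many moles of C6H5COOH to C6H5COO-.
Remaining n(C6H5COOH) = 0.001229 mol; n(C6H5COO-) = 0.001161 mol.
By Henderson-Hasselbalch, pH = pKa + log([A^-]/[HA]) = 4.20 + log(0.001161/0.001229) = 4.20 + (-0.02) = 4.18.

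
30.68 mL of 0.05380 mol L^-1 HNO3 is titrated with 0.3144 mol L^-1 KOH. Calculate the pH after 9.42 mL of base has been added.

n(acid) = 0.05380 x 0.03068 = 0.001651 mol; n(KOH) added = 0.3144 x 0.009420 = 0.002962 mol.
Base is in excess by 0.002962 - 0.001651 = 0.001311 mol in a total volume of 0.04010 L.
[OH^-] = 0.001311/0.04010 = 0.03269 M, so pOH = 1.49 and pH = 14.00 - 1.49 = 12.51.

12.51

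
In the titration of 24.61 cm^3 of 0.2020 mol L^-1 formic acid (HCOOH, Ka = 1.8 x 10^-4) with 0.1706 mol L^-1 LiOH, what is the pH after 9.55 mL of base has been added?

Initial n(HCOOH) = 0.2020 x 0.02461 = 0.004971 mol.
n(LiOH) added = 0.1706 x 0.009550 = 0.001629 mol, converting that many moles of HCOOH to HCOO-.
Remaining n(HCOOH) = 0.003342 mol; n(HCOO-) = 0.001629 mol.
By Henderson-Hasselbalch, pH = pKa + log([A^-]/[HA]) = 3.74 + log(0.001629/0.003342) = 3.74 + (-0.31) = 3.43.

3.43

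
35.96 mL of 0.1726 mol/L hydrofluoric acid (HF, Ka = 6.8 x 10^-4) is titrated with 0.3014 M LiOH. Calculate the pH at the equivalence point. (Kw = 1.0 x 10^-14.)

n(HF) = 0.1726 x 0.03596 = 0.006207 mol; V(LiOH) at equivalence = 0.006207/0.3014 = 0.02059 L.
At equivalence all the acid is converted to F-; total volume = 0.03596 + 0.02059 = 0.05655 L, so [F-] = 0.006207/0.05655 = 0.1098 M.
Kb = Kw/Ka = 1.0e-14 / 6.8 x 10^-4 = 1.47e-11.
[OH^-] = sqrt(Kb x [F-]) = sqrt(1.47e-11 x 0.1098) = 1.27e-6 M.
pOH = 5.90, so pH = 14.00 - 5.90 = 8.10.

8.10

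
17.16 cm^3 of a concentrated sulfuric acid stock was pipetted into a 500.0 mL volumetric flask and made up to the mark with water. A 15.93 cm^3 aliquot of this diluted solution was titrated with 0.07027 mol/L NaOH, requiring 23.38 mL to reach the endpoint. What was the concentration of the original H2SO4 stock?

1.50 M

n(NaOH) = 0.07027 x 0.02338 = 0.001643 mol.
n(H2SO4) in the aliquot = 0.001643 x 1/2 = 0.0008215 mol.
[diluted H2SO4] = 0.0008215 / 0.01593 = 0.05157 M.
Dilution factor = 500.0/17.16 = 29.14, so [stock] = 0.05157 x 29.14 = 1.50 M.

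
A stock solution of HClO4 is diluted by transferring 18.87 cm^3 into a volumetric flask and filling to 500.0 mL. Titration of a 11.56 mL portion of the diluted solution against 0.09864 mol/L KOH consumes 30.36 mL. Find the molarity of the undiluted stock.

6.86 M

n(KOH) = 0.09864 x 0.03036 = 0.002995 mol.
n(HClO4) in the aliquot = 0.002995 mol.
[diluted HClO4] = 0.002995 / 0.01156 = 0.2591 M.
Dilution factor = 500.0/18.87 = 26.50, so [stock] = 0.2591 x 26.50 = 6.86 M.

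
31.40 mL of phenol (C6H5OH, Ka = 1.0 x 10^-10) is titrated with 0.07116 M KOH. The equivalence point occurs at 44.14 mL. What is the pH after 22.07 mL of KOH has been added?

10.00

22.07 mL is exactly half the equivalence volume (44.14/2), i.e. the half-equivalence point.
There, n(HA) = n(A^-), so pH = pKa = -log(1.0 x 10^-10) = 10.00.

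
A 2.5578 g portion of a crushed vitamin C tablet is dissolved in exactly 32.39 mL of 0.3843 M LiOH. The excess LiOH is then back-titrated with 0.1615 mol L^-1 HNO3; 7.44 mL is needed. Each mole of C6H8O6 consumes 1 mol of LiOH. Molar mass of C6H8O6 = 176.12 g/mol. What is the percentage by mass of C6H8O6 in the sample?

Total n(LiOH) added = 0.3843 x 0.03239 = 0.01245 mol.
n(HNO3) used = 0.1615 x 0.007440 = 0.001202 mol, which equals the excess n(LiOH).
So n(LiOH) consumed by the sample = 0.01245 - 0.001202 = 0.01125 mol.
n(C6H8O6) = 0.01125 / 1 = 0.01125 mol.
mass C6H8O6 = 0.01125 x 176.12 = 1.981 g, so %C6H8O6 = 1.981/2.5578 x 100 = 77.4%.

77.4%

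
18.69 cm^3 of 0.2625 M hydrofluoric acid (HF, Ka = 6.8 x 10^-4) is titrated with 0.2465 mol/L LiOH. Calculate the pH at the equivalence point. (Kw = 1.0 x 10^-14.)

n(HF) = 0.2625 x 0.01869 = 0.004906 mol; V(LiOH) at equivalence = 0.004906/0.2465 = 0.01990 L.
At equivalence all the acid is converted to F-; total volume = 0.01869 + 0.01990 = 0.03859 L, so [F-] = 0.004906/0.03859 = 0.1271 M.
Kb = Kw/Ka = 1.0e-14 / 6.8 x 10^-4 = 1.47e-11.
[OH^-] = sqrt(Kb x [F-]) = sqrt(1.47e-11 x 0.1271) = 1.37e-6 M.
pOH = 5.86, so pH = 14.00 - 5.86 = 8.14.

8.14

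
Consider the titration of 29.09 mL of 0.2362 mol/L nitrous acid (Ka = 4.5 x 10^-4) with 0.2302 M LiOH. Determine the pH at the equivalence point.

8.21

n(HNO2) = 0.2362 x 0.02909 = 0.006871 mol; V(LiOH) at equivalence = 0.006871/0.2302 = 0.02985 L.
At equivalence all the acid is converted to NO2-; total volume = 0.02909 + 0.02985 = 0.05894 L, so [NO2-] = 0.006871/0.05894 = 0.1166 M.
Kb = Kw/Ka = 1.0e-14 / 4.5 x 10^-4 = 2.22e-11.
[OH^-] = sqrt(Kb x [NO2-]) = sqrt(2.22e-11 x 0.1166) = 1.61e-6 M.
pOH = 5.79, so pH = 14.00 - 5.79 = 8.21.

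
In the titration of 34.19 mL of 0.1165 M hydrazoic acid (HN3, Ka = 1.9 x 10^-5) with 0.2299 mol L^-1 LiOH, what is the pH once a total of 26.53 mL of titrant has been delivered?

n(acid) = 0.1165 x 0.03419 = 0.003983 mol; n(LiOH) added = 0.2299 x 0.02653 = 0.006099 mol.
Base is in excess by 0.006099 - 0.003983 = 0.002116 mol in a total volume of 0.06072 L.
[OH^-] = 0.002116/0.06072 = 0.03485 M, so pOH = 1.46 and pH = 14.00 - 1.46 = 12.54.

12.54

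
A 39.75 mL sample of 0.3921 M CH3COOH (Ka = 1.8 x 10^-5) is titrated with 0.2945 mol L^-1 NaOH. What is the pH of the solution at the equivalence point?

n(CH3COOH) = 0.3921 x 0.03975 = 0.01559 mol; V(NaOH) at equivalence = 0.01559/0.2945 = 0.05292 L.
At equivalence all the acid is converted to CH3COO-; total volume = 0.03975 + 0.05292 = 0.09267 L, so [CH3COO-] = 0.01559/0.09267 = 0.1682 M.
Kb = Kw/Ka = 1.0e-14 / 1.8 x 10^-5 = 5.56e-10.
[OH^-] = sqrt(Kb x [CH3COO-]) = sqrt(5.56e-10 x 0.1682) = 9.67e-6 M.
pOH = 5.01, so pH = 14.00 - 5.01 = 8.99.

8.99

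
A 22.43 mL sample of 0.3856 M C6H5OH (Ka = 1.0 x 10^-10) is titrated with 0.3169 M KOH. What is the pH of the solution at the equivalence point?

11.62

n(C6H5OH) = 0.3856 x 0.02243 = 0.008649 mol; V(KOH) at equivalence = 0.008649/0.3169 = 0.02729 L.
At equivalence all the acid is converted to C6H5O-; total volume = 0.02243 + 0.02729 = 0.04972 L, so [C6H5O-] = 0.008649/0.04972 = 0.1739 M.
Kb = Kw/Ka = 1.0e-14 / 1.0 x 10^-10 = 0.000100.
[OH^-] = sqrt(Kb x [C6H5O-]) = sqrt(0.000100 x 0.1739) = 0.00417 M.
pOH = 2.38, so pH = 14.00 - 2.38 = 11.62.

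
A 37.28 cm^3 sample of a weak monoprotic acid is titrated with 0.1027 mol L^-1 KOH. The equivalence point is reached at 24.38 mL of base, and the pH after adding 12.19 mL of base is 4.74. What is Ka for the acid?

1.8 x 10^-5

12.19 mL is half of the equivalence volume, so this is the half-equivalence point where [HA] = [A^-].
At half-equivalence pH = pKa, so pKa = 4.74.
Ka = 10^(-4.74) = 1.8 x 10^-5.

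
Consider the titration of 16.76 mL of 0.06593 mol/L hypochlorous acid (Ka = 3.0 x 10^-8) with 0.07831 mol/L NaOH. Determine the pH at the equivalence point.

10.04

n(HClO) = 0.06593 x 0.01676 = 0.001105 mol; V(NaOH) at equivalence = 0.001105/0.07831 = 0.01411 L.
At equivalence all the acid is converted to ClO-; total volume = 0.01676 + 0.01411 = 0.03087 L, so [ClO-] = 0.001105/0.03087 = 0.03579 M.
Kb = Kw/Ka = 1.0e-14 / 3.0 x 10^-8 = 3.33e-7.
[OH^-] = sqrt(Kb x [ClO-]) = sqrt(3.33e-7 x 0.03579) = 0.000109 M.
pOH = 3.96, so pH = 14.00 - 3.96 = 10.04.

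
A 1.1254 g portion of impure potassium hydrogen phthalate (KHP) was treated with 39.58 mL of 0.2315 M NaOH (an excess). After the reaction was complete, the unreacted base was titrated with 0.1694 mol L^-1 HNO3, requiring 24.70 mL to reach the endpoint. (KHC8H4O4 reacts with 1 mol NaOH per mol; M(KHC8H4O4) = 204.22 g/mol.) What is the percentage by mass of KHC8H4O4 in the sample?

Total n(NaOH) added = 0.2315 x 0.03958 = 0.009163 mol.
n(HNO3) used = 0.1694 x 0.02470 = 0.004184 mol, which equals the excess n(NaOH).
So n(NaOH) consumed by the sample = 0.009163 - 0.004184 = 0.004979 mol.
n(KHC8H4O4) = 0.004979 / 1 = 0.004979 mol.
mass KHC8H4O4 = 0.004979 x 204.22 = 1.017 g, so %KHC8H4O4 = 1.017/1.1254 x 100 = 90.3%.

90.3%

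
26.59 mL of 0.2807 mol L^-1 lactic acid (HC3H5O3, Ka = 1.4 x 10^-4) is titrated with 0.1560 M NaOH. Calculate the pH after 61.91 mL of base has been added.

12.39

n(acid) = 0.2807 x 0.02659 = 0.007464 mol; n(NaOH) added = 0.1560 x 0.06191 = 0.009658 mol.
Base is in excess by 0.009658 - 0.007464 = 0.002194 mol in a total volume of 0.08850 L.
[OH^-] = 0.002194/0.08850 = 0.02479 M, so pOH = 1.61 and pH = 14.00 - 1.61 = 12.39.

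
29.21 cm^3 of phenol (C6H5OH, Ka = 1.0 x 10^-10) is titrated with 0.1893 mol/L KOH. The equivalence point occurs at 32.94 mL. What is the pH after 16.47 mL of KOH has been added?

16.47 mL is exactly half the equivalence volume (32.94/2), i.e. the half-equivalence point.
There, n(HA) = n(A^-), so pH = pKa = -log(1.0 x 10^-10) = 10.00.

10.00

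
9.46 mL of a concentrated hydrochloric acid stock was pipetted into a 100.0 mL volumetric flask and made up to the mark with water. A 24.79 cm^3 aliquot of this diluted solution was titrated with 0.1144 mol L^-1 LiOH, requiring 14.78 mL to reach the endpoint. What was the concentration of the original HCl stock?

n(LiOH) = 0.1144 x 0.01478 = 0.001691 mol.
n(HCl) in the aliquot = 0.001691 mol.
[diluted HCl] = 0.001691 / 0.02479 = 0.06821 M.
Dilution factor = 100.0/9.460 = 10.57, so [stock] = 0.06821 x 10.57 = 0.721 M.

0.721 M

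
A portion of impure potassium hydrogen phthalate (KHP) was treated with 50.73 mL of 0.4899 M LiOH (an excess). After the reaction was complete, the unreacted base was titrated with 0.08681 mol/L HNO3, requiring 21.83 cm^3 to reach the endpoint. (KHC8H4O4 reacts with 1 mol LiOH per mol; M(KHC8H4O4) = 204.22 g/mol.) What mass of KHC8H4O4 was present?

4.69 g

Total n(LiOH) added = 0.4899 x 0.05073 = 0.02485 mol.
n(HNO3) used = 0.08681 x 0.02183 = 0.001895 mol, which equals the excess n(LiOH).
So n(LiOH) consumed by the sample = 0.02485 - 0.001895 = 0.02296 mol.
n(KHC8H4O4) = 0.02296 / 1 = 0.02296 mol.
mass = 0.02296 mol x 204.22 g/mol = 4.69 g.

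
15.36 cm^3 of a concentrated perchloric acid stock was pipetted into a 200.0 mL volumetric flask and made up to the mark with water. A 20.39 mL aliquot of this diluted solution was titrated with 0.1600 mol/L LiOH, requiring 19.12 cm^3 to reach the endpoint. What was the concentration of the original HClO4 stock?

1.95 M

n(LiOH) = 0.1600 x 0.01912 = 0.003059 mol.
n(HClO4) in the aliquot = 0.003059 mol.
[diluted HClO4] = 0.003059 / 0.02039 = 0.1500 M.
Dilution factor = 200.0/15.36 = 13.02, so [stock] = 0.1500 x 13.02 = 1.95 M.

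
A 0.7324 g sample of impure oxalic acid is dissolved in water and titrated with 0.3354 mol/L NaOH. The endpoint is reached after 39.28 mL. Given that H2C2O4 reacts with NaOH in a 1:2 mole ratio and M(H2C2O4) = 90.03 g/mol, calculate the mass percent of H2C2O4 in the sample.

81.0%

n(NaOH) = 0.3354 x 0.03928 = 0.01317 mol.
n(H2C2O4) = 0.01317 / 2 = 0.006587 mol.
mass of H2C2O4 = 0.006587 x 90.03 = 0.5931 g.
% purity = 0.5931 / 0.7324 x 100 = 81.0%.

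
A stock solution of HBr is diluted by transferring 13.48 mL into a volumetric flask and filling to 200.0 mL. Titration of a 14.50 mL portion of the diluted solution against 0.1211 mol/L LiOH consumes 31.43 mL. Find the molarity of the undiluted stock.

3.89 M

n(LiOH) = 0.1211 x 0.03143 = 0.003806 mol.
n(HBr) in the aliquot = 0.003806 mol.
[diluted HBr] = 0.003806 / 0.01450 = 0.2625 M.
Dilution factor = 200.0/13.48 = 14.84, so [stock] = 0.2625 x 14.84 = 3.89 M.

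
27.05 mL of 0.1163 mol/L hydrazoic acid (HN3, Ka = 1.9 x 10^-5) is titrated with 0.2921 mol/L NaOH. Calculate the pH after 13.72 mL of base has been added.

12.33

n(acid) = 0.1163 x 0.02705 = 0.003146 mol; n(NaOH) added = 0.2921 x 0.01372 = 0.004008 mol.
Base is in excess by 0.004008 - 0.003146 = 0.0008617 mol in a total volume of 0.04077 L.
[OH^-] = 0.0008617/0.04077 = 0.02114 M, so pOH = 1.67 and pH = 14.00 - 1.67 = 12.33.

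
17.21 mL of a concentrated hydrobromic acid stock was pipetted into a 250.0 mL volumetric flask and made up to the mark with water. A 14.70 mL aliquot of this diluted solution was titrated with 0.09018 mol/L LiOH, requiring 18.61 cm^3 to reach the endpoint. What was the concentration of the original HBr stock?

n(LiOH) = 0.09018 x 0.01861 = 0.001678 mol.
n(HBr) in the aliquot = 0.001678 mol.
[diluted HBr] = 0.001678 / 0.01470 = 0.1142 M.
Dilution factor = 250.0/17.21 = 14.53, so [stock] = 0.1142 x 14.53 = 1.66 M.

1.66 M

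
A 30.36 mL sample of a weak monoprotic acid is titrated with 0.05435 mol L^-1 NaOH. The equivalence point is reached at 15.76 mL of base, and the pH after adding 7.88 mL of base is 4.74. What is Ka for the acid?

7.88 mL is half of the equivalence volume, so this is the half-equivalence point where [HA] = [A^-].
At half-equivalence pH = pKa, so pKa = 4.74.
Ka = 10^(-4.74) = 1.8 x 10^-5.

1.8 x 10^-5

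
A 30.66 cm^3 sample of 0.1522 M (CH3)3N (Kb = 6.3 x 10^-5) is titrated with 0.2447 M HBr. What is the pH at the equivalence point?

n((CH3)3N) = 0.1522 x 0.03066 = 0.004666 mol; V(HBr) at equivalence = 0.004666/0.2447 = 0.01907 L.
At equivalence the base is fully converted to (CH3)3NH+; total volume = 0.04973 L, so [(CH3)3NH+] = 0.004666/0.04973 = 0.09384 M.
Ka((CH3)3NH+) = Kw/Kb = 1.0e-14 / 6.3 x 10^-5 = 1.59e-10.
[H^+] = sqrt(Ka x [(CH3)3NH+]) = sqrt(1.59e-10 x 0.09384) = 3.86e-6 M.
pH = -log(3.86e-6) = 5.41.

5.41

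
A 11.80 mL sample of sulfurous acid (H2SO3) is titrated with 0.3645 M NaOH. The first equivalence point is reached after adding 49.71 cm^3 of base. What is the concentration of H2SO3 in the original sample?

1.54 M

n(NaOH) = 0.3645 x 0.04971 = 0.01812 mol.
At the first equivalence point, 1 mol OH^- react per mol H2SO3, so n(H2SO3) = 0.01812 / 1 = 0.01812 mol.
[H2SO3] = 0.01812 / 0.01180 L = 1.54 M.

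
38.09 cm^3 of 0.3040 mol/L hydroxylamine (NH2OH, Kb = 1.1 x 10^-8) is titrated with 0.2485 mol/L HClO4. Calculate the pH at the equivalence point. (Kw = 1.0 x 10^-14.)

3.45

n(NH2OH) = 0.3040 x 0.03809 = 0.01158 mol; V(HClO4) at equivalence = 0.01158/0.2485 = 0.04660 L.
At equivalence the base is fully converted to NH3OH+; total volume = 0.08469 L, so [NH3OH+] = 0.01158/0.08469 = 0.1367 M.
Ka(NH3OH+) = Kw/Kb = 1.0e-14 / 1.1 x 10^-8 = 9.09e-7.
[H^+] = sqrt(Ka x [NH3OH+]) = sqrt(9.09e-7 x 0.1367) = 0.000353 M.
pH = -log(0.000353) = 3.45.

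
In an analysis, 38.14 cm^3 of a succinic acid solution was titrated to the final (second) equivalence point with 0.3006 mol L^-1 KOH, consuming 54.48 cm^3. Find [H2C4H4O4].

n(KOH) = 0.3006 x 0.05448 = 0.01638 mol.
At the final (second) equivalence point, 2 mol OH^- react per mol H2C4H4O4, so n(H2C4H4O4) = 0.01638 / 2 = 0.008188 mol.
[H2C4H4O4] = 0.008188 / 0.03814 L = 0.215 M.

0.215 M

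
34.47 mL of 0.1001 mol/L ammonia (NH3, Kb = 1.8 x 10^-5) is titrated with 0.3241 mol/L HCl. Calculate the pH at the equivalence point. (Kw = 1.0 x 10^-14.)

5.19

n(NH3) = 0.1001 x 0.03447 = 0.003450 mol; V(HCl) at equivalence = 0.003450/0.3241 = 0.01065 L.
At equivalence the base is fully converted to NH4+; total volume = 0.04512 L, so [NH4+] = 0.003450/0.04512 = 0.07648 M.
Ka(NH4+) = Kw/Kb = 1.0e-14 / 1.8 x 10^-5 = 5.56e-10.
[H^+] = sqrt(Ka x [NH4+]) = sqrt(5.56e-10 x 0.07648) = 6.52e-6 M.
pH = -log(6.52e-6) = 5.19.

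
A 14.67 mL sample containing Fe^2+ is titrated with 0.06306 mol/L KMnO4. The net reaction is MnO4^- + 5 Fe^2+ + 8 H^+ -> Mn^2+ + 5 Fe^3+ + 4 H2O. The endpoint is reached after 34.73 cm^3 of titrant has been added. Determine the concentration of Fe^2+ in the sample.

n(KMnO4) = 0.06306 x 0.03473 = 0.002190 mol.
From the balanced equation, 1 mol KMnO4 reacts with 5 mol Fe^2+, so n(Fe^2+) = 0.002190 x 5/1 = 0.01095 mol.
[Fe^2+] = 0.01095 / 0.01467 L = 0.746 M.

0.746 M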